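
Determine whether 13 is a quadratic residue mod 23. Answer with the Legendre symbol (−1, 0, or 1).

1

Euler's criterion: (13/23) ≡ 13^11 (mod 23).
13^2 ≡ 8 (mod 23)
13^4 ≡ 18 (mod 23)
13^8 ≡ 2 (mod 23)
13^11 = 13^(8+2+1) ≡ 1 (mod 23).
Result is 1, so (13/23) = 1.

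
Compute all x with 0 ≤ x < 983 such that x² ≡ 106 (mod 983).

Since 983 ≡ 3 (mod 4), a square root of 106 is 106^((983+1)/4) = 106^246 mod 983.
Repeated squaring: 106^2≡423, 106^4≡23, 106^8≡529, 106^16≡669, 106^32≡296, 106^64≡129, 106^128≡913 (mod 983).
106^246 = 106^(128+64+32+16+4+2) ≡ 950 (mod 983).
Check: 950² = 902500 ≡ 106 (mod 983). The two roots are 33 and 950.

33, 950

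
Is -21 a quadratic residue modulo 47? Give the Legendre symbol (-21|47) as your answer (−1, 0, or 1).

-1

Euler's criterion: (-21/47) ≡ 26^23 (mod 47).
26^2 ≡ 18 (mod 47)
26^4 ≡ 42 (mod 47)
26^8 ≡ 25 (mod 47)
26^16 ≡ 14 (mod 47)
26^23 = 26^(16+4+2+1) ≡ 46 (mod 47).
Result is 46 ≡ −1, so (-21/47) = −1.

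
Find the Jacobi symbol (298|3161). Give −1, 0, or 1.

Pull out 2: since 3161 ≡ 1 (mod 8), (2/3161) = +1.
Reciprocity: 149 ≡ 1 and 3161 ≡ 1 (mod 4), so (149/3161) = +(3161/149).
Reduce top mod 149: now compute (32/149).
Pull out 2^5: since 149 ≡ 5 (mod 8), (2/149) = -1, so (2/149)^5 = -1.
Reached (1/149) = 1. Collecting the sign flips along the way, the symbol is -1.

-1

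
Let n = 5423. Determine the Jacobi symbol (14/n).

Pull out 2: since 5423 ≡ 7 (mod 8), (2/5423) = +1.
Reciprocity: 7 ≡ 3 and 5423 ≡ 3 (mod 4), so (7/5423) = −(5423/7).
Reduce top mod 7: now compute (5/7).
Reciprocity: 5 ≡ 1 and 7 ≡ 3 (mod 4), so (5/7) = +(7/5).
Reduce top mod 5: now compute (2/5).
Pull out 2: since 5 ≡ 5 (mod 8), (2/5) = -1.
Reached (1/5) = 1. Collecting the sign flips along the way, the symbol is +1.

1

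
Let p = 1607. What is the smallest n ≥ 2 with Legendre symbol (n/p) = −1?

5

(2/1607) = +1, so 2 is a residue.
(3/1607) = +1, so 3 is a residue.
(4/1607) = +1, so 4 is a residue.
(5/1607) = −1, so 5 is the smallest positive non-residue mod 1607.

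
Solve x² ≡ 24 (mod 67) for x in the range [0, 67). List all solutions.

15, 52

Since 67 ≡ 3 (mod 4), a square root of 24 is 24^((67+1)/4) = 24^17 mod 67.
Repeated squaring: 24^2≡40, 24^4≡59, 24^8≡64, 24^16≡9 (mod 67).
24^17 = 24^(16+1) ≡ 15 (mod 67).
Check: 15² = 225 ≡ 24 (mod 67). The two roots are 15 and 52.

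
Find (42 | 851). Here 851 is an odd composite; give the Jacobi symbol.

Pull out 2: since 851 ≡ 3 (mod 8), (2/851) = -1.
Reciprocity: 21 ≡ 1 and 851 ≡ 3 (mod 4), so (21/851) = +(851/21).
Reduce top mod 21: now compute (11/21).
Reciprocity: 11 ≡ 3 and 21 ≡ 1 (mod 4), so (11/21) = +(21/11).
Reduce top mod 11: now compute (10/11).
Pull out 2: since 11 ≡ 3 (mod 8), (2/11) = -1.
Reciprocity: 5 ≡ 1 and 11 ≡ 3 (mod 4), so (5/11) = +(11/5).
Reduce top mod 5: now compute (1/5).
Reached (1/5) = 1. Collecting the sign flips along the way, the symbol is +1.

1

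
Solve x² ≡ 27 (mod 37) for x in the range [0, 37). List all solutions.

8, 29

37 ≡ 1 (mod 4), so we find a root by search.
Trying successive values, 8² = 64 ≡ 27 (mod 37). The other root is 37 − 8 = 29.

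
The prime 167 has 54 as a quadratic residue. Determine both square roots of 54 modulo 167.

80, 87

Since 167 ≡ 3 (mod 4), a square root of 54 is 54^((167+1)/4) = 54^42 mod 167.
Repeated squaring: 54^2≡77, 54^4≡84, 54^8≡42, 54^16≡94, 54^32≡152 (mod 167).
54^42 = 54^(32+8+2) ≡ 87 (mod 167).
Check: 87² = 7569 ≡ 54 (mod 167). The two roots are 80 and 87.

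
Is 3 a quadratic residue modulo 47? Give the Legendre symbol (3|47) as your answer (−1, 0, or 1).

1

Reciprocity: 3 ≡ 3 and 47 ≡ 3 (mod 4), so (3/47) = −(47/3).
Reduce top mod 3: now compute (2/3).
Pull out 2: since 3 ≡ 3 (mod 8), (2/3) = -1.
Reached (1/3) = 1. Collecting the sign flips along the way, the symbol is +1.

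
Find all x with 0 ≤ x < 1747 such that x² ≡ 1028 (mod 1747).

203, 1544

Since 1747 ≡ 3 (mod 4), a square root of 1028 is 1028^((1747+1)/4) = 1028^437 mod 1747.
Repeated squaring: 1028^2≡1596, 1028^4≡90, 1028^8≡1112, 1028^16≡1415, 1028^32≡163, 1028^64≡364, 1028^128≡1471, 1028^256≡1055 (mod 1747).
1028^437 = 1028^(256+128+32+16+4+1) ≡ 1544 (mod 1747).
Check: 1544² = 2383936 ≡ 1028 (mod 1747). The two roots are 203 and 1544.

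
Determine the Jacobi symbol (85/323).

Reciprocity: 85 ≡ 1 and 323 ≡ 3 (mod 4), so (85/323) = +(323/85).
Reduce top mod 85: now compute (68/85).
Pull out 2^2: since 85 ≡ 5 (mod 8), (2/85) = -1, so (2/85)^2 = +1.
Reciprocity: 17 ≡ 1 and 85 ≡ 1 (mod 4), so (17/85) = +(85/17).
Reduce top mod 17: now compute (0/17).
Top reduces to 0: gcd > 1, so the symbol is 0.

0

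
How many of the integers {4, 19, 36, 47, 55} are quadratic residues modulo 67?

(4/67) = +1 → QR.
(19/67) = +1 → QR.
(36/67) = +1 → QR.
(47/67) = +1 → QR.
(55/67) = +1 → QR.
Total quadratic residues among the 5: 5.

5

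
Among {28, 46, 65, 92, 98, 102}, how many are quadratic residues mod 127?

1

(28/127) = -1 → non-residue.
(46/127) = -1 → non-residue.
(65/127) = -1 → non-residue.
(92/127) = -1 → non-residue.
(98/127) = +1 → QR.
(102/127) = -1 → non-residue.
Total quadratic residues among the 6: 1.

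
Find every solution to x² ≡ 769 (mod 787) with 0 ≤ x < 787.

Since 787 ≡ 3 (mod 4), a square root of 769 is 769^((787+1)/4) = 769^197 mod 787.
Repeated squaring: 769^2≡324, 769^4≡305, 769^8≡159, 769^16≡97, 769^32≡752, 769^64≡438, 769^128≡603 (mod 787).
769^197 = 769^(128+64+4+1) ≡ 254 (mod 787).
Check: 254² = 64516 ≡ 769 (mod 787). The two roots are 254 and 533.

254, 533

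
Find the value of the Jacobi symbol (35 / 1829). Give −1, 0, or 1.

Reciprocity: 35 ≡ 3 and 1829 ≡ 1 (mod 4), so (35/1829) = +(1829/35).
Reduce top mod 35: now compute (9/35).
Reciprocity: 9 ≡ 1 and 35 ≡ 3 (mod 4), so (9/35) = +(35/9).
Reduce top mod 9: now compute (8/9).
Pull out 2^3: since 9 ≡ 1 (mod 8), (2/9) = +1, so (2/9)^3 = +1.
Reached (1/9) = 1. Collecting the sign flips along the way, the symbol is +1.

1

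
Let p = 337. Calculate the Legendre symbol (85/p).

Reciprocity: 85 ≡ 1 and 337 ≡ 1 (mod 4), so (85/337) = +(337/85).
Reduce top mod 85: now compute (82/85).
Pull out 2: since 85 ≡ 5 (mod 8), (2/85) = -1.
Reciprocity: 41 ≡ 1 and 85 ≡ 1 (mod 4), so (41/85) = +(85/41).
Reduce top mod 41: now compute (3/41).
Reciprocity: 3 ≡ 3 and 41 ≡ 1 (mod 4), so (3/41) = +(41/3).
Reduce top mod 3: now compute (2/3).
Pull out 2: since 3 ≡ 3 (mod 8), (2/3) = -1.
Reached (1/3) = 1. Collecting the sign flips along the way, the symbol is +1.

1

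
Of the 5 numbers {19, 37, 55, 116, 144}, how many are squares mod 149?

4

(19/149) = +1 → QR.
(37/149) = +1 → QR.
(55/149) = -1 → non-residue.
(116/149) = +1 → QR.
(144/149) = +1 → QR.
Total quadratic residues among the 5: 4.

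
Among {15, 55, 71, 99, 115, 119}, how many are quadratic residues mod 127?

(15/127) = +1 → QR.
(55/127) = -1 → non-residue.
(71/127) = +1 → QR.
(99/127) = +1 → QR.
(115/127) = +1 → QR.
(119/127) = -1 → non-residue.
Total quadratic residues among the 6: 4.

4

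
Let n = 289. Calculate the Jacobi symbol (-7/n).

1

First reduce: -7 ≡ 282 (mod 289).
Pull out 2: since 289 ≡ 1 (mod 8), (2/289) = +1.
Reciprocity: 141 ≡ 1 and 289 ≡ 1 (mod 4), so (141/289) = +(289/141).
Reduce top mod 141: now compute (7/141).
Reciprocity: 7 ≡ 3 and 141 ≡ 1 (mod 4), so (7/141) = +(141/7).
Reduce top mod 7: now compute (1/7).
Reached (1/7) = 1. Collecting the sign flips along the way, the symbol is +1.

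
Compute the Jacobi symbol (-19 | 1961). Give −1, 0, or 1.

First reduce: -19 ≡ 1942 (mod 1961).
Pull out 2: since 1961 ≡ 1 (mod 8), (2/1961) = +1.
Reciprocity: 971 ≡ 3 and 1961 ≡ 1 (mod 4), so (971/1961) = +(1961/971).
Reduce top mod 971: now compute (19/971).
Reciprocity: 19 ≡ 3 and 971 ≡ 3 (mod 4), so (19/971) = −(971/19).
Reduce top mod 19: now compute (2/19).
Pull out 2: since 19 ≡ 3 (mod 8), (2/19) = -1.
Reached (1/19) = 1. Collecting the sign flips along the way, the symbol is +1.

1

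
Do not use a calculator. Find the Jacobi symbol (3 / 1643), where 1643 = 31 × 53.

Reciprocity: 3 ≡ 3 and 1643 ≡ 3 (mod 4), so (3/1643) = −(1643/3).
Reduce top mod 3: now compute (2/3).
Pull out 2: since 3 ≡ 3 (mod 8), (2/3) = -1.
Reached (1/3) = 1. Collecting the sign flips along the way, the symbol is +1.

1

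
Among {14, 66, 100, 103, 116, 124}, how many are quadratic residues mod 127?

(14/127) = -1 → non-residue.
(66/127) = -1 → non-residue.
(100/127) = +1 → QR.
(103/127) = +1 → QR.
(116/127) = -1 → non-residue.
(124/127) = +1 → QR.
Total quadratic residues among the 6: 3.

3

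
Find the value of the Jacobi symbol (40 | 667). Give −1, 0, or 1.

1

Pull out 2^3: since 667 ≡ 3 (mod 8), (2/667) = -1, so (2/667)^3 = -1.
Reciprocity: 5 ≡ 1 and 667 ≡ 3 (mod 4), so (5/667) = +(667/5).
Reduce top mod 5: now compute (2/5).
Pull out 2: since 5 ≡ 5 (mod 8), (2/5) = -1.
Reached (1/5) = 1. Collecting the sign flips along the way, the symbol is +1.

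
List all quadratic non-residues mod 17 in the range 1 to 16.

3, 5, 6, 7, 10, 11, 12, 14

Square k = 1,…,8 (k and 17−k give the same square):
1²=1, 2²=4, 3²=9, 4²=16, 5²≡8, 6²≡2, 7²≡15, 8²≡13 (mod 17).
The residues are {1, 2, 4, 8, 9, 13, 15, 16}; the non-residues are the remaining 8 nonzero classes.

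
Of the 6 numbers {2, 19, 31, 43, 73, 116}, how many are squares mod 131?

(2/131) = -1 → non-residue.
(19/131) = -1 → non-residue.
(31/131) = -1 → non-residue.
(43/131) = +1 → QR.
(73/131) = -1 → non-residue.
(116/131) = -1 → non-residue.
Total quadratic residues among the 6: 1.

1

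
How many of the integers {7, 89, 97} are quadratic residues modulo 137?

(7/137) = +1 → QR.
(89/137) = -1 → non-residue.
(97/137) = -1 → non-residue.
Total quadratic residues among the 3: 1.

1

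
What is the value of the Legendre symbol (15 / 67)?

1

Reciprocity: 15 ≡ 3 and 67 ≡ 3 (mod 4), so (15/67) = −(67/15).
Reduce top mod 15: now compute (7/15).
Reciprocity: 7 ≡ 3 and 15 ≡ 3 (mod 4), so (7/15) = −(15/7).
Reduce top mod 7: now compute (1/7).
Reached (1/7) = 1. Collecting the sign flips along the way, the symbol is +1.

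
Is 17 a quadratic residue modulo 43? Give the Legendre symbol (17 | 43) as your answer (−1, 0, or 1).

1

Reciprocity: 17 ≡ 1 and 43 ≡ 3 (mod 4), so (17/43) = +(43/17).
Reduce top mod 17: now compute (9/17).
Reciprocity: 9 ≡ 1 and 17 ≡ 1 (mod 4), so (9/17) = +(17/9).
Reduce top mod 9: now compute (8/9).
Pull out 2^3: since 9 ≡ 1 (mod 8), (2/9) = +1, so (2/9)^3 = +1.
Reached (1/9) = 1. Collecting the sign flips along the way, the symbol is +1.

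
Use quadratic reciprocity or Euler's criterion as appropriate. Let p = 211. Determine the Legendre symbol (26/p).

-1

Euler's criterion: (26/211) ≡ 26^105 (mod 211).
26^2 ≡ 43 (mod 211)
26^4 ≡ 161 (mod 211)
26^8 ≡ 179 (mod 211)
26^16 ≡ 180 (mod 211)
26^32 ≡ 117 (mod 211)
26^64 ≡ 185 (mod 211)
26^105 = 26^(64+32+8+1) ≡ 210 (mod 211).
Result is 210 ≡ −1, so (26/211) = −1.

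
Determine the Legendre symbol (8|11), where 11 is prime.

-1

Pull out 2^3: since 11 ≡ 3 (mod 8), (2/11) = -1, so (2/11)^3 = -1.
Reached (1/11) = 1. Collecting the sign flips along the way, the symbol is -1.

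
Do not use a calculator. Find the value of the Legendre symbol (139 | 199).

Reciprocity: 139 ≡ 3 and 199 ≡ 3 (mod 4), so (139/199) = −(199/139).
Reduce top mod 139: now compute (60/139).
Pull out 2^2: since 139 ≡ 3 (mod 8), (2/139) = -1, so (2/139)^2 = +1.
Reciprocity: 15 ≡ 3 and 139 ≡ 3 (mod 4), so (15/139) = −(139/15).
Reduce top mod 15: now compute (4/15).
Pull out 2^2: since 15 ≡ 7 (mod 8), (2/15) = +1, so (2/15)^2 = +1.
Reached (1/15) = 1. Collecting the sign flips along the way, the symbol is +1.

1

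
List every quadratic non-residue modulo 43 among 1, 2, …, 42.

Square k = 1,…,21 (k and 43−k give the same square):
1²=1, 2²=4, 3²=9, 4²=16, 5²=25, 6²=36, 7²≡6, 8²≡21, 9²≡38, 10²≡14, 11²≡35, 12²≡15, 13²≡40, 14²≡24, 15²≡10, 16²≡41, 17²≡31, 18²≡23, 19²≡17, 20²≡13, 21²≡11 (mod 43).
The residues are {1, 4, 6, 9, 10, 11, 13, 14, 15, 16, 17, 21, 23, 24, 25, 31, 35, 36, 38, 40, 41}; the non-residues are the remaining 21 nonzero classes.

2 3 5 7 8 12 18 19 20 22 26 27 28 29 30 32 33 34 37 39 42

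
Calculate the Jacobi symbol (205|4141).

0

Reciprocity: 205 ≡ 1 and 4141 ≡ 1 (mod 4), so (205/4141) = +(4141/205).
Reduce top mod 205: now compute (41/205).
Reciprocity: 41 ≡ 1 and 205 ≡ 1 (mod 4), so (41/205) = +(205/41).
Reduce top mod 41: now compute (0/41).
Top reduces to 0: gcd > 1, so the symbol is 0.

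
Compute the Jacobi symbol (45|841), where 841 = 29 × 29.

1

Reciprocity: 45 ≡ 1 and 841 ≡ 1 (mod 4), so (45/841) = +(841/45).
Reduce top mod 45: now compute (31/45).
Reciprocity: 31 ≡ 3 and 45 ≡ 1 (mod 4), so (31/45) = +(45/31).
Reduce top mod 31: now compute (14/31).
Pull out 2: since 31 ≡ 7 (mod 8), (2/31) = +1.
Reciprocity: 7 ≡ 3 and 31 ≡ 3 (mod 4), so (7/31) = −(31/7).
Reduce top mod 7: now compute (3/7).
Reciprocity: 3 ≡ 3 and 7 ≡ 3 (mod 4), so (3/7) = −(7/3).
Reduce top mod 3: now compute (1/3).
Reached (1/3) = 1. Collecting the sign flips along the way, the symbol is +1.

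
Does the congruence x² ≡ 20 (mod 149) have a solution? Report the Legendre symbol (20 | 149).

Pull out 2^2: since 149 ≡ 5 (mod 8), (2/149) = -1, so (2/149)^2 = +1.
Reciprocity: 5 ≡ 1 and 149 ≡ 1 (mod 4), so (5/149) = +(149/5).
Reduce top mod 5: now compute (4/5).
Pull out 2^2: since 5 ≡ 5 (mod 8), (2/5) = -1, so (2/5)^2 = +1.
Reached (1/5) = 1. Collecting the sign flips along the way, the symbol is +1.

1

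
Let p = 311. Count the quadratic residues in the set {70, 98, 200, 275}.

(70/311) = +1 → QR.
(98/311) = +1 → QR.
(200/311) = +1 → QR.
(275/311) = -1 → non-residue.
Total quadratic residues among the 4: 3.

3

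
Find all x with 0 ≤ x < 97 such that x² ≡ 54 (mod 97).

32, 65

97 ≡ 1 (mod 4), so we find a root by search.
Trying successive values, 32² = 1024 ≡ 54 (mod 97). The other root is 97 − 32 = 65.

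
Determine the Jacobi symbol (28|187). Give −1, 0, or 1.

Pull out 2^2: since 187 ≡ 3 (mod 8), (2/187) = -1, so (2/187)^2 = +1.
Reciprocity: 7 ≡ 3 and 187 ≡ 3 (mod 4), so (7/187) = −(187/7).
Reduce top mod 7: now compute (5/7).
Reciprocity: 5 ≡ 1 and 7 ≡ 3 (mod 4), so (5/7) = +(7/5).
Reduce top mod 5: now compute (2/5).
Pull out 2: since 5 ≡ 5 (mod 8), (2/5) = -1.
Reached (1/5) = 1. Collecting the sign flips along the way, the symbol is +1.

1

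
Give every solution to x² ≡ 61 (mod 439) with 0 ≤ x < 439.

Since 439 ≡ 3 (mod 4), a square root of 61 is 61^((439+1)/4) = 61^110 mod 439.
Repeated squaring: 61^2≡209, 61^4≡220, 61^8≡110, 61^16≡247, 61^32≡427, 61^64≡144 (mod 439).
61^110 = 61^(64+32+8+4+2) ≡ 73 (mod 439).
Check: 73² = 5329 ≡ 61 (mod 439). The two roots are 73 and 366.

73, 366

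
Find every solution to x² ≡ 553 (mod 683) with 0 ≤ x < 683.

Since 683 ≡ 3 (mod 4), a square root of 553 is 553^((683+1)/4) = 553^171 mod 683.
Repeated squaring: 553^2≡508, 553^4≡573, 553^8≡489, 553^16≡71, 553^32≡260, 553^64≡666, 553^128≡289 (mod 683).
553^171 = 553^(128+32+8+2+1) ≡ 460 (mod 683).
Check: 460² = 211600 ≡ 553 (mod 683). The two roots are 223 and 460.

223, 460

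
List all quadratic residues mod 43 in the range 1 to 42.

Square k = 1,…,21 (k and 43−k give the same square):
1²=1, 2²=4, 3²=9, 4²=16, 5²=25, 6²=36, 7²≡6, 8²≡21, 9²≡38, 10²≡14, 11²≡35, 12²≡15, 13²≡40, 14²≡24, 15²≡10, 16²≡41, 17²≡31, 18²≡23, 19²≡17, 20²≡13, 21²≡11 (mod 43).
So the quadratic residues mod 43 are {1, 4, 6, 9, 10, 11, 13, 14, 15, 16, 17, 21, 23, 24, 25, 31, 35, 36, 38, 40, 41}.

1,4,6,9,10,11,13,14,15,16,17,21,23,24,25,31,35,36,38,40,41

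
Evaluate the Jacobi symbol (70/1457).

-1

Pull out 2: since 1457 ≡ 1 (mod 8), (2/1457) = +1.
Reciprocity: 35 ≡ 3 and 1457 ≡ 1 (mod 4), so (35/1457) = +(1457/35).
Reduce top mod 35: now compute (22/35).
Pull out 2: since 35 ≡ 3 (mod 8), (2/35) = -1.
Reciprocity: 11 ≡ 3 and 35 ≡ 3 (mod 4), so (11/35) = −(35/11).
Reduce top mod 11: now compute (2/11).
Pull out 2: since 11 ≡ 3 (mod 8), (2/11) = -1.
Reached (1/11) = 1. Collecting the sign flips along the way, the symbol is -1.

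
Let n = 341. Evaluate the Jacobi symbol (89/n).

Reciprocity: 89 ≡ 1 and 341 ≡ 1 (mod 4), so (89/341) = +(341/89).
Reduce top mod 89: now compute (74/89).
Pull out 2: since 89 ≡ 1 (mod 8), (2/89) = +1.
Reciprocity: 37 ≡ 1 and 89 ≡ 1 (mod 4), so (37/89) = +(89/37).
Reduce top mod 37: now compute (15/37).
Reciprocity: 15 ≡ 3 and 37 ≡ 1 (mod 4), so (15/37) = +(37/15).
Reduce top mod 15: now compute (7/15).
Reciprocity: 7 ≡ 3 and 15 ≡ 3 (mod 4), so (7/15) = −(15/7).
Reduce top mod 7: now compute (1/7).
Reached (1/7) = 1. Collecting the sign flips along the way, the symbol is -1.

-1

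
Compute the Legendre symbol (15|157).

-1

Reciprocity: 15 ≡ 3 and 157 ≡ 1 (mod 4), so (15/157) = +(157/15).
Reduce top mod 15: now compute (7/15).
Reciprocity: 7 ≡ 3 and 15 ≡ 3 (mod 4), so (7/15) = −(15/7).
Reduce top mod 7: now compute (1/7).
Reached (1/7) = 1. Collecting the sign flips along the way, the symbol is -1.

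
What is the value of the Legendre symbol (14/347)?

1

Euler's criterion: (14/347) ≡ 14^173 (mod 347).
14^2 ≡ 196 (mod 347)
14^4 ≡ 246 (mod 347)
14^8 ≡ 138 (mod 347)
14^16 ≡ 306 (mod 347)
14^32 ≡ 293 (mod 347)
14^64 ≡ 140 (mod 347)
14^128 ≡ 168 (mod 347)
14^173 = 14^(128+32+8+4+1) ≡ 1 (mod 347).
Result is 1, so (14/347) = 1.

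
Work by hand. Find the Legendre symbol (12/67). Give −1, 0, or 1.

Euler's criterion: (12/67) ≡ 12^33 (mod 67).
12^2 ≡ 10 (mod 67)
12^4 ≡ 33 (mod 67)
12^8 ≡ 17 (mod 67)
12^16 ≡ 21 (mod 67)
12^32 ≡ 39 (mod 67)
12^33 = 12^(32+1) ≡ 66 (mod 67).
Result is 66 ≡ −1, so (12/67) = −1.

-1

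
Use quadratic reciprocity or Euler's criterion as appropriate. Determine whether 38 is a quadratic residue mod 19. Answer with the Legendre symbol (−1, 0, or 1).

First reduce: 38 ≡ 0 (mod 19).
Top reduces to 0: gcd > 1, so the symbol is 0.

0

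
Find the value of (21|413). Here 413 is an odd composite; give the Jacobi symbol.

0

Reciprocity: 21 ≡ 1 and 413 ≡ 1 (mod 4), so (21/413) = +(413/21).
Reduce top mod 21: now compute (14/21).
Pull out 2: since 21 ≡ 5 (mod 8), (2/21) = -1.
Reciprocity: 7 ≡ 3 and 21 ≡ 1 (mod 4), so (7/21) = +(21/7).
Reduce top mod 7: now compute (0/7).
Top reduces to 0: gcd > 1, so the symbol is 0.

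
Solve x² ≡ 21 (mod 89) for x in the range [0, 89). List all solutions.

33, 56

89 ≡ 1 (mod 4), so we find a root by search.
Trying successive values, 33² = 1089 ≡ 21 (mod 89). The other root is 89 − 33 = 56.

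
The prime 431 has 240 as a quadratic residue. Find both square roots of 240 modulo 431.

Since 431 ≡ 3 (mod 4), a square root of 240 is 240^((431+1)/4) = 240^108 mod 431.
Repeated squaring: 240^2≡277, 240^4≡11, 240^8≡121, 240^16≡418, 240^32≡169, 240^64≡115 (mod 431).
240^108 = 240^(64+32+8+4) ≡ 227 (mod 431).
Check: 227² = 51529 ≡ 240 (mod 431). The two roots are 204 and 227.

204, 227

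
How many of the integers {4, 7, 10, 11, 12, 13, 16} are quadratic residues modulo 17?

3

(4/17) = +1 → QR.
(7/17) = -1 → non-residue.
(10/17) = -1 → non-residue.
(11/17) = -1 → non-residue.
(12/17) = -1 → non-residue.
(13/17) = +1 → QR.
(16/17) = +1 → QR.
Total quadratic residues among the 7: 3.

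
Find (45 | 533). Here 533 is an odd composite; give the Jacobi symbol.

Reciprocity: 45 ≡ 1 and 533 ≡ 1 (mod 4), so (45/533) = +(533/45).
Reduce top mod 45: now compute (38/45).
Pull out 2: since 45 ≡ 5 (mod 8), (2/45) = -1.
Reciprocity: 19 ≡ 3 and 45 ≡ 1 (mod 4), so (19/45) = +(45/19).
Reduce top mod 19: now compute (7/19).
Reciprocity: 7 ≡ 3 and 19 ≡ 3 (mod 4), so (7/19) = −(19/7).
Reduce top mod 7: now compute (5/7).
Reciprocity: 5 ≡ 1 and 7 ≡ 3 (mod 4), so (5/7) = +(7/5).
Reduce top mod 5: now compute (2/5).
Pull out 2: since 5 ≡ 5 (mod 8), (2/5) = -1.
Reached (1/5) = 1. Collecting the sign flips along the way, the symbol is -1.

-1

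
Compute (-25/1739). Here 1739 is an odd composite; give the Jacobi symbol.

-1

First reduce: -25 ≡ 1714 (mod 1739).
Pull out 2: since 1739 ≡ 3 (mod 8), (2/1739) = -1.
Reciprocity: 857 ≡ 1 and 1739 ≡ 3 (mod 4), so (857/1739) = +(1739/857).
Reduce top mod 857: now compute (25/857).
Reciprocity: 25 ≡ 1 and 857 ≡ 1 (mod 4), so (25/857) = +(857/25).
Reduce top mod 25: now compute (7/25).
Reciprocity: 7 ≡ 3 and 25 ≡ 1 (mod 4), so (7/25) = +(25/7).
Reduce top mod 7: now compute (4/7).
Pull out 2^2: since 7 ≡ 7 (mod 8), (2/7) = +1, so (2/7)^2 = +1.
Reached (1/7) = 1. Collecting the sign flips along the way, the symbol is -1.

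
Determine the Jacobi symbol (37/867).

Reciprocity: 37 ≡ 1 and 867 ≡ 3 (mod 4), so (37/867) = +(867/37).
Reduce top mod 37: now compute (16/37).
Pull out 2^4: since 37 ≡ 5 (mod 8), (2/37) = -1, so (2/37)^4 = +1.
Reached (1/37) = 1. Collecting the sign flips along the way, the symbol is +1.

1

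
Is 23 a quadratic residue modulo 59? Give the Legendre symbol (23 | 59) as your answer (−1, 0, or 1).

Euler's criterion: (23/59) ≡ 23^29 (mod 59).
23^2 ≡ 57 (mod 59)
23^4 ≡ 4 (mod 59)
23^8 ≡ 16 (mod 59)
23^16 ≡ 20 (mod 59)
23^29 = 23^(16+8+4+1) ≡ 58 (mod 59).
Result is 58 ≡ −1, so (23/59) = −1.

-1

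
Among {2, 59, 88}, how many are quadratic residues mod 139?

0

(2/139) = -1 → non-residue.
(59/139) = -1 → non-residue.
(88/139) = -1 → non-residue.
Total quadratic residues among the 3: 0.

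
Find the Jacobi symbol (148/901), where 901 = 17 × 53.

Pull out 2^2: since 901 ≡ 5 (mod 8), (2/901) = -1, so (2/901)^2 = +1.
Reciprocity: 37 ≡ 1 and 901 ≡ 1 (mod 4), so (37/901) = +(901/37).
Reduce top mod 37: now compute (13/37).
Reciprocity: 13 ≡ 1 and 37 ≡ 1 (mod 4), so (13/37) = +(37/13).
Reduce top mod 13: now compute (11/13).
Reciprocity: 11 ≡ 3 and 13 ≡ 1 (mod 4), so (11/13) = +(13/11).
Reduce top mod 11: now compute (2/11).
Pull out 2: since 11 ≡ 3 (mod 8), (2/11) = -1.
Reached (1/11) = 1. Collecting the sign flips along the way, the symbol is -1.

-1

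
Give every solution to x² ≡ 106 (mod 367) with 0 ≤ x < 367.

145, 222

Since 367 ≡ 3 (mod 4), a square root of 106 is 106^((367+1)/4) = 106^92 mod 367.
Repeated squaring: 106^2≡226, 106^4≡63, 106^8≡299, 106^16≡220, 106^32≡323, 106^64≡101 (mod 367).
106^92 = 106^(64+16+8+4) ≡ 145 (mod 367).
Check: 145² = 21025 ≡ 106 (mod 367). The two roots are 145 and 222.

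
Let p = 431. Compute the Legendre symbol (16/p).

Pull out 2^4: since 431 ≡ 7 (mod 8), (2/431) = +1, so (2/431)^4 = +1.
Reached (1/431) = 1. Collecting the sign flips along the way, the symbol is +1.

1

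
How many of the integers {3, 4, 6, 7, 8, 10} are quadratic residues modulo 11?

(3/11) = +1 → QR.
(4/11) = +1 → QR.
(6/11) = -1 → non-residue.
(7/11) = -1 → non-residue.
(8/11) = -1 → non-residue.
(10/11) = -1 → non-residue.
Total quadratic residues among the 6: 2.

2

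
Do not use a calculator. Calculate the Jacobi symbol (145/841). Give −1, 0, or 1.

Reciprocity: 145 ≡ 1 and 841 ≡ 1 (mod 4), so (145/841) = +(841/145).
Reduce top mod 145: now compute (116/145).
Pull out 2^2: since 145 ≡ 1 (mod 8), (2/145) = +1, so (2/145)^2 = +1.
Reciprocity: 29 ≡ 1 and 145 ≡ 1 (mod 4), so (29/145) = +(145/29).
Reduce top mod 29: now compute (0/29).
Top reduces to 0: gcd > 1, so the symbol is 0.

0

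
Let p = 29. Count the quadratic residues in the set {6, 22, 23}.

(6/29) = +1 → QR.
(22/29) = +1 → QR.
(23/29) = +1 → QR.
Total quadratic residues among the 3: 3.

3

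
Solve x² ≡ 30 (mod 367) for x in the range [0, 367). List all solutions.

Since 367 ≡ 3 (mod 4), a square root of 30 is 30^((367+1)/4) = 30^92 mod 367.
Repeated squaring: 30^2≡166, 30^4≡31, 30^8≡227, 30^16≡149, 30^32≡181, 30^64≡98 (mod 367).
30^92 = 30^(64+16+8+4) ≡ 146 (mod 367).
Check: 146² = 21316 ≡ 30 (mod 367). The two roots are 146 and 221.

146, 221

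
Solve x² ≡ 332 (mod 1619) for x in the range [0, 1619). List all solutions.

552, 1067

Since 1619 ≡ 3 (mod 4), a square root of 332 is 332^((1619+1)/4) = 332^405 mod 1619.
Repeated squaring: 332^2≡132, 332^4≡1234, 332^8≡896, 332^16≡1411, 332^32≡1170, 332^64≡845, 332^128≡46, 332^256≡497 (mod 1619).
332^405 = 332^(256+128+16+4+1) ≡ 552 (mod 1619).
Check: 552² = 304704 ≡ 332 (mod 1619). The two roots are 552 and 1067.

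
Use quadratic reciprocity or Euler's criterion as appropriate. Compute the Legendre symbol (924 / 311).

First reduce: 924 ≡ 302 (mod 311).
Pull out 2: since 311 ≡ 7 (mod 8), (2/311) = +1.
Reciprocity: 151 ≡ 3 and 311 ≡ 3 (mod 4), so (151/311) = −(311/151).
Reduce top mod 151: now compute (9/151).
Reciprocity: 9 ≡ 1 and 151 ≡ 3 (mod 4), so (9/151) = +(151/9).
Reduce top mod 9: now compute (7/9).
Reciprocity: 7 ≡ 3 and 9 ≡ 1 (mod 4), so (7/9) = +(9/7).
Reduce top mod 7: now compute (2/7).
Pull out 2: since 7 ≡ 7 (mod 8), (2/7) = +1.
Reached (1/7) = 1. Collecting the sign flips along the way, the symbol is -1.

-1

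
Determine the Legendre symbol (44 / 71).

-1

Pull out 2^2: since 71 ≡ 7 (mod 8), (2/71) = +1, so (2/71)^2 = +1.
Reciprocity: 11 ≡ 3 and 71 ≡ 3 (mod 4), so (11/71) = −(71/11).
Reduce top mod 11: now compute (5/11).
Reciprocity: 5 ≡ 1 and 11 ≡ 3 (mod 4), so (5/11) = +(11/5).
Reduce top mod 5: now compute (1/5).
Reached (1/5) = 1. Collecting the sign flips along the way, the symbol is -1.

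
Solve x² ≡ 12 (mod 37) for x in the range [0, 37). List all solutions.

7, 30

37 ≡ 1 (mod 4), so we find a root by search.
Trying successive values, 7² = 49 ≡ 12 (mod 37). The other root is 37 − 7 = 30.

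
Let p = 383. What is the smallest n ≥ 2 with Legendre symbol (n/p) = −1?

5

(2/383) = +1, so 2 is a residue.
(3/383) = +1, so 3 is a residue.
(4/383) = +1, so 4 is a residue.
(5/383) = −1, so 5 is the smallest positive non-residue mod 383.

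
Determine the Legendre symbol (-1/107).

-1

First reduce: -1 ≡ 106 (mod 107).
Pull out 2: since 107 ≡ 3 (mod 8), (2/107) = -1.
Reciprocity: 53 ≡ 1 and 107 ≡ 3 (mod 4), so (53/107) = +(107/53).
Reduce top mod 53: now compute (1/53).
Reached (1/53) = 1. Collecting the sign flips along the way, the symbol is -1.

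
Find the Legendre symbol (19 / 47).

-1

Euler's criterion: (19/47) ≡ 19^23 (mod 47).
19^2 ≡ 32 (mod 47)
19^4 ≡ 37 (mod 47)
19^8 ≡ 6 (mod 47)
19^16 ≡ 36 (mod 47)
19^23 = 19^(16+4+2+1) ≡ 46 (mod 47).
Result is 46 ≡ −1, so (19/47) = −1.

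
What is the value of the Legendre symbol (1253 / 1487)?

Reciprocity: 1253 ≡ 1 and 1487 ≡ 3 (mod 4), so (1253/1487) = +(1487/1253).
Reduce top mod 1253: now compute (234/1253).
Pull out 2: since 1253 ≡ 5 (mod 8), (2/1253) = -1.
Reciprocity: 117 ≡ 1 and 1253 ≡ 1 (mod 4), so (117/1253) = +(1253/117).
Reduce top mod 117: now compute (83/117).
Reciprocity: 83 ≡ 3 and 117 ≡ 1 (mod 4), so (83/117) = +(117/83).
Reduce top mod 83: now compute (34/83).
Pull out 2: since 83 ≡ 3 (mod 8), (2/83) = -1.
Reciprocity: 17 ≡ 1 and 83 ≡ 3 (mod 4), so (17/83) = +(83/17).
Reduce top mod 17: now compute (15/17).
Reciprocity: 15 ≡ 3 and 17 ≡ 1 (mod 4), so (15/17) = +(17/15).
Reduce top mod 15: now compute (2/15).
Pull out 2: since 15 ≡ 7 (mod 8), (2/15) = +1.
Reached (1/15) = 1. Collecting the sign flips along the way, the symbol is +1.

1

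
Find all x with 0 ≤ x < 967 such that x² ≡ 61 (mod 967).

Since 967 ≡ 3 (mod 4), a square root of 61 is 61^((967+1)/4) = 61^242 mod 967.
Repeated squaring: 61^2≡820, 61^4≡335, 61^8≡53, 61^16≡875, 61^32≡728, 61^64≡68, 61^128≡756 (mod 967).
61^242 = 61^(128+64+32+16+2) ≡ 241 (mod 967).
Check: 241² = 58081 ≡ 61 (mod 967). The two roots are 241 and 726.

241, 726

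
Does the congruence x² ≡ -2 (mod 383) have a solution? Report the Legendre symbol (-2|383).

First reduce: -2 ≡ 381 (mod 383).
Reciprocity: 381 ≡ 1 and 383 ≡ 3 (mod 4), so (381/383) = +(383/381).
Reduce top mod 381: now compute (2/381).
Pull out 2: since 381 ≡ 5 (mod 8), (2/381) = -1.
Reached (1/381) = 1. Collecting the sign flips along the way, the symbol is -1.

-1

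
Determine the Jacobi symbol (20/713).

-1

Pull out 2^2: since 713 ≡ 1 (mod 8), (2/713) = +1, so (2/713)^2 = +1.
Reciprocity: 5 ≡ 1 and 713 ≡ 1 (mod 4), so (5/713) = +(713/5).
Reduce top mod 5: now compute (3/5).
Reciprocity: 3 ≡ 3 and 5 ≡ 1 (mod 4), so (3/5) = +(5/3).
Reduce top mod 3: now compute (2/3).
Pull out 2: since 3 ≡ 3 (mod 8), (2/3) = -1.
Reached (1/3) = 1. Collecting the sign flips along the way, the symbol is -1.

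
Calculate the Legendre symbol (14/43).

Pull out 2: since 43 ≡ 3 (mod 8), (2/43) = -1.
Reciprocity: 7 ≡ 3 and 43 ≡ 3 (mod 4), so (7/43) = −(43/7).
Reduce top mod 7: now compute (1/7).
Reached (1/7) = 1. Collecting the sign flips along the way, the symbol is +1.

1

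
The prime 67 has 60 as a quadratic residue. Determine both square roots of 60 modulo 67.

23, 44

Since 67 ≡ 3 (mod 4), a square root of 60 is 60^((67+1)/4) = 60^17 mod 67.
Repeated squaring: 60^2≡49, 60^4≡56, 60^8≡54, 60^16≡35 (mod 67).
60^17 = 60^(16+1) ≡ 23 (mod 67).
Check: 23² = 529 ≡ 60 (mod 67). The two roots are 23 and 44.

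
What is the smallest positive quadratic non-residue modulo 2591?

7

(2/2591) = +1, so 2 is a residue.
(3/2591) = +1, so 3 is a residue.
(4/2591) = +1, so 4 is a residue.
(5/2591) = +1, so 5 is a residue.
(6/2591) = +1, so 6 is a residue.
(7/2591) = −1, so 7 is the smallest positive non-residue mod 2591.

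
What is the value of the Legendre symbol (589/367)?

First reduce: 589 ≡ 222 (mod 367).
Pull out 2: since 367 ≡ 7 (mod 8), (2/367) = +1.
Reciprocity: 111 ≡ 3 and 367 ≡ 3 (mod 4), so (111/367) = −(367/111).
Reduce top mod 111: now compute (34/111).
Pull out 2: since 111 ≡ 7 (mod 8), (2/111) = +1.
Reciprocity: 17 ≡ 1 and 111 ≡ 3 (mod 4), so (17/111) = +(111/17).
Reduce top mod 17: now compute (9/17).
Reciprocity: 9 ≡ 1 and 17 ≡ 1 (mod 4), so (9/17) = +(17/9).
Reduce top mod 9: now compute (8/9).
Pull out 2^3: since 9 ≡ 1 (mod 8), (2/9) = +1, so (2/9)^3 = +1.
Reached (1/9) = 1. Collecting the sign flips along the way, the symbol is -1.

-1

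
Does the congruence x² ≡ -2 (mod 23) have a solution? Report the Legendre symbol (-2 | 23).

-1

Euler's criterion: (-2/23) ≡ 21^11 (mod 23).
21^2 ≡ 4 (mod 23)
21^4 ≡ 16 (mod 23)
21^8 ≡ 3 (mod 23)
21^11 = 21^(8+2+1) ≡ 22 (mod 23).
Result is 22 ≡ −1, so (-2/23) = −1.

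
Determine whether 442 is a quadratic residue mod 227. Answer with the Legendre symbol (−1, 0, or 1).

First reduce: 442 ≡ 215 (mod 227).
Reciprocity: 215 ≡ 3 and 227 ≡ 3 (mod 4), so (215/227) = −(227/215).
Reduce top mod 215: now compute (12/215).
Pull out 2^2: since 215 ≡ 7 (mod 8), (2/215) = +1, so (2/215)^2 = +1.
Reciprocity: 3 ≡ 3 and 215 ≡ 3 (mod 4), so (3/215) = −(215/3).
Reduce top mod 3: now compute (2/3).
Pull out 2: since 3 ≡ 3 (mod 8), (2/3) = -1.
Reached (1/3) = 1. Collecting the sign flips along the way, the symbol is -1.

-1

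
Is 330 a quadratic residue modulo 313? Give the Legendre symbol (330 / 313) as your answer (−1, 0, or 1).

-1

First reduce: 330 ≡ 17 (mod 313).
Reciprocity: 17 ≡ 1 and 313 ≡ 1 (mod 4), so (17/313) = +(313/17).
Reduce top mod 17: now compute (7/17).
Reciprocity: 7 ≡ 3 and 17 ≡ 1 (mod 4), so (7/17) = +(17/7).
Reduce top mod 7: now compute (3/7).
Reciprocity: 3 ≡ 3 and 7 ≡ 3 (mod 4), so (3/7) = −(7/3).
Reduce top mod 3: now compute (1/3).
Reached (1/3) = 1. Collecting the sign flips along the way, the symbol is -1.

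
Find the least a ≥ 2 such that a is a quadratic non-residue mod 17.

(2/17) = +1, so 2 is a residue.
(3/17) = −1, so 3 is the smallest positive non-residue mod 17.

3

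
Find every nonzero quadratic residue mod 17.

1,2,4,8,9,13,15,16

Square k = 1,…,8 (k and 17−k give the same square):
1²=1, 2²=4, 3²=9, 4²=16, 5²≡8, 6²≡2, 7²≡15, 8²≡13 (mod 17).
So the quadratic residues mod 17 are {1, 2, 4, 8, 9, 13, 15, 16}.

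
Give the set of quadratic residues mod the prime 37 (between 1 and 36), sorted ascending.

Square k = 1,…,18 (k and 37−k give the same square):
1²=1, 2²=4, 3²=9, 4²=16, 5²=25, 6²=36, 7²≡12, 8²≡27, 9²≡7, 10²≡26, 11²≡10, 12²≡33, 13²≡21, 14²≡11, 15²≡3, 16²≡34, 17²≡30, 18²≡28 (mod 37).
So the quadratic residues mod 37 are {1, 3, 4, 7, 9, 10, 11, 12, 16, 21, 25, 26, 27, 28, 30, 33, 34, 36}.

1, 3, 4, 7, 9, 10, 11, 12, 16, 21, 25, 26, 27, 28, 30, 33, 34, 36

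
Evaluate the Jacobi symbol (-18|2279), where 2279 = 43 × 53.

-1

First reduce: -18 ≡ 2261 (mod 2279).
Reciprocity: 2261 ≡ 1 and 2279 ≡ 3 (mod 4), so (2261/2279) = +(2279/2261).
Reduce top mod 2261: now compute (18/2261).
Pull out 2: since 2261 ≡ 5 (mod 8), (2/2261) = -1.
Reciprocity: 9 ≡ 1 and 2261 ≡ 1 (mod 4), so (9/2261) = +(2261/9).
Reduce top mod 9: now compute (2/9).
Pull out 2: since 9 ≡ 1 (mod 8), (2/9) = +1.
Reached (1/9) = 1. Collecting the sign flips along the way, the symbol is -1.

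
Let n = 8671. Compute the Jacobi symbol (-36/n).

First reduce: -36 ≡ 8635 (mod 8671).
Reciprocity: 8635 ≡ 3 and 8671 ≡ 3 (mod 4), so (8635/8671) = −(8671/8635).
Reduce top mod 8635: now compute (36/8635).
Pull out 2^2: since 8635 ≡ 3 (mod 8), (2/8635) = -1, so (2/8635)^2 = +1.
Reciprocity: 9 ≡ 1 and 8635 ≡ 3 (mod 4), so (9/8635) = +(8635/9).
Reduce top mod 9: now compute (4/9).
Pull out 2^2: since 9 ≡ 1 (mod 8), (2/9) = +1, so (2/9)^2 = +1.
Reached (1/9) = 1. Collecting the sign flips along the way, the symbol is -1.

-1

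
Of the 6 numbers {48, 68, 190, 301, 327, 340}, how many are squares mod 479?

(48/479) = +1 → QR.
(68/479) = -1 → non-residue.
(190/479) = -1 → non-residue.
(301/479) = -1 → non-residue.
(327/479) = +1 → QR.
(340/479) = -1 → non-residue.
Total quadratic residues among the 6: 2.

2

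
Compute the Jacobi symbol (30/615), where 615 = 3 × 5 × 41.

Pull out 2: since 615 ≡ 7 (mod 8), (2/615) = +1.
Reciprocity: 15 ≡ 3 and 615 ≡ 3 (mod 4), so (15/615) = −(615/15).
Reduce top mod 15: now compute (0/15).
Top reduces to 0: gcd > 1, so the symbol is 0.

0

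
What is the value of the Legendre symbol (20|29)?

1

Pull out 2^2: since 29 ≡ 5 (mod 8), (2/29) = -1, so (2/29)^2 = +1.
Reciprocity: 5 ≡ 1 and 29 ≡ 1 (mod 4), so (5/29) = +(29/5).
Reduce top mod 5: now compute (4/5).
Pull out 2^2: since 5 ≡ 5 (mod 8), (2/5) = -1, so (2/5)^2 = +1.
Reached (1/5) = 1. Collecting the sign flips along the way, the symbol is +1.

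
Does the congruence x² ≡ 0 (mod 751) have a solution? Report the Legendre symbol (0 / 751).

0

Top reduces to 0: gcd > 1, so the symbol is 0.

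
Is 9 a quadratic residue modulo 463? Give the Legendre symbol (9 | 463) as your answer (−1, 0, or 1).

1

Euler's criterion: (9/463) ≡ 9^231 (mod 463).
9^2 ≡ 81 (mod 463)
9^4 ≡ 79 (mod 463)
9^8 ≡ 222 (mod 463)
9^16 ≡ 206 (mod 463)
9^32 ≡ 303 (mod 463)
9^64 ≡ 135 (mod 463)
9^128 ≡ 168 (mod 463)
9^231 = 9^(128+64+32+4+2+1) ≡ 1 (mod 463).
Result is 1, so (9/463) = 1.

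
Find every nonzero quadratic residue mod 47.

Square k = 1,…,23 (k and 47−k give the same square):
1²=1, 2²=4, 3²=9, 4²=16, 5²=25, 6²=36, 7²≡2, 8²≡17, 9²≡34, 10²≡6, 11²≡27, 12²≡3, 13²≡28, 14²≡8, 15²≡37, 16²≡21, 17²≡7, 18²≡42, 19²≡32, 20²≡24, 21²≡18, 22²≡14, 23²≡12 (mod 47).
So the quadratic residues mod 47 are {1, 2, 3, 4, 6, 7, 8, 9, 12, 14, 16, 17, 18, 21, 24, 25, 27, 28, 32, 34, 36, 37, 42}.

1 2 3 4 6 7 8 9 12 14 16 17 18 21 24 25 27 28 32 34 36 37 42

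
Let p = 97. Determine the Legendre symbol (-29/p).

-1

First reduce: -29 ≡ 68 (mod 97).
Pull out 2^2: since 97 ≡ 1 (mod 8), (2/97) = +1, so (2/97)^2 = +1.
Reciprocity: 17 ≡ 1 and 97 ≡ 1 (mod 4), so (17/97) = +(97/17).
Reduce top mod 17: now compute (12/17).
Pull out 2^2: since 17 ≡ 1 (mod 8), (2/17) = +1, so (2/17)^2 = +1.
Reciprocity: 3 ≡ 3 and 17 ≡ 1 (mod 4), so (3/17) = +(17/3).
Reduce top mod 3: now compute (2/3).
Pull out 2: since 3 ≡ 3 (mod 8), (2/3) = -1.
Reached (1/3) = 1. Collecting the sign flips along the way, the symbol is -1.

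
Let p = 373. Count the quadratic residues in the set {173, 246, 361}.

(173/373) = -1 → non-residue.
(246/373) = -1 → non-residue.
(361/373) = +1 → QR.
Total quadratic residues among the 3: 1.

1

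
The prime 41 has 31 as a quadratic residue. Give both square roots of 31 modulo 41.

41 ≡ 1 (mod 4), so we find a root by search.
Trying successive values, 20² = 400 ≡ 31 (mod 41). The other root is 41 − 20 = 21.

20, 21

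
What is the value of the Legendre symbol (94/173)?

Euler's criterion: (94/173) ≡ 94^86 (mod 173).
94^2 ≡ 13 (mod 173)
94^4 ≡ 169 (mod 173)
94^8 ≡ 16 (mod 173)
94^16 ≡ 83 (mod 173)
94^32 ≡ 142 (mod 173)
94^64 ≡ 96 (mod 173)
94^86 = 94^(64+16+4+2) ≡ 172 (mod 173).
Result is 172 ≡ −1, so (94/173) = −1.

-1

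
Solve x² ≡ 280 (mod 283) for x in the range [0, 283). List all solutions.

89, 194

Since 283 ≡ 3 (mod 4), a square root of 280 is 280^((283+1)/4) = 280^71 mod 283.
Repeated squaring: 280^2≡9, 280^4≡81, 280^8≡52, 280^16≡157, 280^32≡28, 280^64≡218 (mod 283).
280^71 = 280^(64+4+2+1) ≡ 89 (mod 283).
Check: 89² = 7921 ≡ 280 (mod 283). The two roots are 89 and 194.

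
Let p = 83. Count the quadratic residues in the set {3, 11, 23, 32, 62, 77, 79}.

(3/83) = +1 → QR.
(11/83) = +1 → QR.
(23/83) = +1 → QR.
(32/83) = -1 → non-residue.
(62/83) = -1 → non-residue.
(77/83) = +1 → QR.
(79/83) = -1 → non-residue.
Total quadratic residues among the 7: 4.

4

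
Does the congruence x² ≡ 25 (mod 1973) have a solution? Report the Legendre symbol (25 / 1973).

Reciprocity: 25 ≡ 1 and 1973 ≡ 1 (mod 4), so (25/1973) = +(1973/25).
Reduce top mod 25: now compute (23/25).
Reciprocity: 23 ≡ 3 and 25 ≡ 1 (mod 4), so (23/25) = +(25/23).
Reduce top mod 23: now compute (2/23).
Pull out 2: since 23 ≡ 7 (mod 8), (2/23) = +1.
Reached (1/23) = 1. Collecting the sign flips along the way, the symbol is +1.

1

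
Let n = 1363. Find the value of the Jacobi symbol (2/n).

-1

Pull out 2: since 1363 ≡ 3 (mod 8), (2/1363) = -1.
Reached (1/1363) = 1. Collecting the sign flips along the way, the symbol is -1.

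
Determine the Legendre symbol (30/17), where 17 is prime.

First reduce: 30 ≡ 13 (mod 17).
Reciprocity: 13 ≡ 1 and 17 ≡ 1 (mod 4), so (13/17) = +(17/13).
Reduce top mod 13: now compute (4/13).
Pull out 2^2: since 13 ≡ 5 (mod 8), (2/13) = -1, so (2/13)^2 = +1.
Reached (1/13) = 1. Collecting the sign flips along the way, the symbol is +1.

1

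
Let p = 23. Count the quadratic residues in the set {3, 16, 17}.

(3/23) = +1 → QR.
(16/23) = +1 → QR.
(17/23) = -1 → non-residue.
Total quadratic residues among the 3: 2.

2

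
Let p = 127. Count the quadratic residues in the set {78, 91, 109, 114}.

(78/127) = -1 → non-residue.
(91/127) = -1 → non-residue.
(109/127) = -1 → non-residue.
(114/127) = -1 → non-residue.
Total quadratic residues among the 4: 0.

0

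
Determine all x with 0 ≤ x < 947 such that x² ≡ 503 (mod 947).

Since 947 ≡ 3 (mod 4), a square root of 503 is 503^((947+1)/4) = 503^237 mod 947.
Repeated squaring: 503^2≡160, 503^4≡31, 503^8≡14, 503^16≡196, 503^32≡536, 503^64≡355, 503^128≡74 (mod 947).
503^237 = 503^(128+64+32+8+4+1) ≡ 136 (mod 947).
Check: 136² = 18496 ≡ 503 (mod 947). The two roots are 136 and 811.

136, 811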